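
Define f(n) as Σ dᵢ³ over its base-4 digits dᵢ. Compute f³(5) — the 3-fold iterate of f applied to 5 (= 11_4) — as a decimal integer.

5 = (1,1)_4 → 1³ + 1³ = 1 + 1 = 2
2 = (2)_4 → 2³ = 8
8 = (2,0)_4 → 2³ + 0³ = 8 + 0 = 8

8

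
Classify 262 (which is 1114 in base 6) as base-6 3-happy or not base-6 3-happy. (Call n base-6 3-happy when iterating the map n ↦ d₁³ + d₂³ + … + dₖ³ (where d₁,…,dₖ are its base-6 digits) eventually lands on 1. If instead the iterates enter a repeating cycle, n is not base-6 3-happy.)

base-6 3-happy

262 = (1,1,1,4)_6 → 1³ + 1³ + 1³ + 4³ = 67
67 = (1,5,1)_6 → 1³ + 5³ + 1³ = 127
127 = (3,3,1)_6 → 3³ + 3³ + 1³ = 55
55 = (1,3,1)_6 → 1³ + 3³ + 1³ = 29
29 = (4,5)_6 → 4³ + 5³ = 189
189 = (5,1,3)_6 → 5³ + 1³ + 3³ = 153
153 = (4,1,3)_6 → 4³ + 1³ + 3³ = 92
92 = (2,3,2)_6 → 2³ + 3³ + 2³ = 43
43 = (1,1,1)_6 → 1³ + 1³ + 1³ = 3
3 = (3)_6 → 3³ = 27
27 = (4,3)_6 → 4³ + 3³ = 91
91 = (2,3,1)_6 → 2³ + 3³ + 1³ = 36
36 = (1,0,0)_6 → 1³ + 0³ + 0³ = 1  — reached 1.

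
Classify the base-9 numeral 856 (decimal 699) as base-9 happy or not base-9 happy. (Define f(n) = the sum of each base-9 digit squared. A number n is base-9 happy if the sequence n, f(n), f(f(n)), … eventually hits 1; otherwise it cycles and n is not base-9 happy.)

699 = (8,5,6)_9 → 8² + 5² + 6² = 64 + 25 + 36 = 125
125 = (1,4,8)_9 → 1² + 4² + 8² = 1 + 16 + 64 = 81
81 = (1,0,0)_9 → 1² + 0² + 0² = 1 + 0 + 0 = 1  — reached 1.

base-9 happy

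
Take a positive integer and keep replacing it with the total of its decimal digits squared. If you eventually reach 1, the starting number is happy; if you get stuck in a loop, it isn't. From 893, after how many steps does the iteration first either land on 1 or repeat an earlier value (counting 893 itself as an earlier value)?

10

893 → 8² + 9² + 3² = 64 + 81 + 9 = 154
154 → 1² + 5² + 4² = 1 + 25 + 16 = 42
42 → 4² + 2² = 16 + 4 = 20
20 → 2² + 0² = 4 + 0 = 4
4 → 4² = 16
16 → 1² + 6² = 1 + 36 = 37
37 → 3² + 7² = 9 + 49 = 58
58 → 5² + 8² = 25 + 64 = 89
89 → 8² + 9² = 64 + 81 = 145
145 → 1² + 4² + 5² = 1 + 16 + 25 = 42  — 42 repeats.
That took 10 steps.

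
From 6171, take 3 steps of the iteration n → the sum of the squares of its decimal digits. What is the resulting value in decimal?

11

6171 → 87
87 → 113
113 → 11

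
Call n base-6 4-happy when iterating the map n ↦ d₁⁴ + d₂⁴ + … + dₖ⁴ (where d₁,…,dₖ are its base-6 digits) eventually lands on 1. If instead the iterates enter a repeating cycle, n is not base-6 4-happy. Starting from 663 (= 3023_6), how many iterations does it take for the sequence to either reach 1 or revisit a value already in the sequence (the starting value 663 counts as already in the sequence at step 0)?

663 = (3,0,2,3)_6 → 3⁴ + 0⁴ + 2⁴ + 3⁴ = 81 + 0 + 16 + 81 = 178
178 = (4,5,4)_6 → 4⁴ + 5⁴ + 4⁴ = 256 + 625 + 256 = 1137
1137 = (5,1,3,3)_6 → 5⁴ + 1⁴ + 3⁴ + 3⁴ = 625 + 1 + 81 + 81 = 788
788 = (3,3,5,2)_6 → 3⁴ + 3⁴ + 5⁴ + 2⁴ = 81 + 81 + 625 + 16 = 803
803 = (3,4,1,5)_6 → 3⁴ + 4⁴ + 1⁴ + 5⁴ = 81 + 256 + 1 + 625 = 963
963 = (4,2,4,3)_6 → 4⁴ + 2⁴ + 4⁴ + 3⁴ = 256 + 16 + 256 + 81 = 609
609 = (2,4,5,3)_6 → 2⁴ + 4⁴ + 5⁴ + 3⁴ = 16 + 256 + 625 + 81 = 978
978 = (4,3,1,0)_6 → 4⁴ + 3⁴ + 1⁴ + 0⁴ = 256 + 81 + 1 + 0 = 338
338 = (1,3,2,2)_6 → 1⁴ + 3⁴ + 2⁴ + 2⁴ = 1 + 81 + 16 + 16 = 114
114 = (3,1,0)_6 → 3⁴ + 1⁴ + 0⁴ = 81 + 1 + 0 = 82
82 = (2,1,4)_6 → 2⁴ + 1⁴ + 4⁴ = 16 + 1 + 256 = 273
273 = (1,1,3,3)_6 → 1⁴ + 1⁴ + 3⁴ + 3⁴ = 1 + 1 + 81 + 81 = 164
164 = (4,3,2)_6 → 4⁴ + 3⁴ + 2⁴ = 256 + 81 + 16 = 353
353 = (1,3,4,5)_6 → 1⁴ + 3⁴ + 4⁴ + 5⁴ = 1 + 81 + 256 + 625 = 963  — 963 repeats.
That took 14 steps.

14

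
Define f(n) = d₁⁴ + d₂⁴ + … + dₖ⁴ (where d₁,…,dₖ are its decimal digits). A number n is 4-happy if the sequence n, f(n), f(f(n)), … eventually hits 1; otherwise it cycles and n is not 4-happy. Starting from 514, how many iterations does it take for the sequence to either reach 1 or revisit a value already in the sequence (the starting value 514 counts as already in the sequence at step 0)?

3

514 → 5⁴ + 1⁴ + 4⁴ = 625 + 1 + 256 = 882
882 → 8⁴ + 8⁴ + 2⁴ = 4096 + 4096 + 16 = 8208
8208 → 8⁴ + 2⁴ + 0⁴ + 8⁴ = 4096 + 16 + 0 + 4096 = 8208  — 8208 repeats.
That took 3 steps.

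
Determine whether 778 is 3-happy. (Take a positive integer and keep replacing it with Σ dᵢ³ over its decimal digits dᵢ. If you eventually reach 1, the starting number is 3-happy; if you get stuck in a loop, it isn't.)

3-happy

778 → 7³ + 7³ + 8³ = 343 + 343 + 512 = 1198
1198 → 1³ + 1³ + 9³ + 8³ = 1 + 1 + 729 + 512 = 1243
1243 → 1³ + 2³ + 4³ + 3³ = 1 + 8 + 64 + 27 = 100
100 → 1³ + 0³ + 0³ = 1 + 0 + 0 = 1  — reached 1.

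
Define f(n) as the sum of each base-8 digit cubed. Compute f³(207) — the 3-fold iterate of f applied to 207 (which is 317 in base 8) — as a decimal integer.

207 = (3,1,7)_8 → 3³ + 1³ + 7³ = 371
371 = (5,6,3)_8 → 5³ + 6³ + 3³ = 368
368 = (5,6,0)_8 → 5³ + 6³ + 0³ = 341

341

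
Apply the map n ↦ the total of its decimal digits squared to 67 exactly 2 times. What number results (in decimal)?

67 → 6² + 7² = 85
85 → 8² + 5² = 89

89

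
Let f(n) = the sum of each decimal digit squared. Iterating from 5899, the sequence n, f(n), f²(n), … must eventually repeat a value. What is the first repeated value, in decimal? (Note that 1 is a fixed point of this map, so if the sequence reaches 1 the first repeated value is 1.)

5899 → 5² + 8² + 9² + 9² = 251
251 → 2² + 5² + 1² = 30
30 → 3² + 0² = 9
9 → 9² = 81
81 → 8² + 1² = 65
65 → 6² + 5² = 61
61 → 6² + 1² = 37
37 → 3² + 7² = 58
58 → 5² + 8² = 89
89 → 8² + 9² = 145
145 → 1² + 4² + 5² = 42
42 → 4² + 2² = 20
20 → 2² + 0² = 4
4 → 4² = 16
16 → 1² + 6² = 37  — 37 already appeared earlier.

37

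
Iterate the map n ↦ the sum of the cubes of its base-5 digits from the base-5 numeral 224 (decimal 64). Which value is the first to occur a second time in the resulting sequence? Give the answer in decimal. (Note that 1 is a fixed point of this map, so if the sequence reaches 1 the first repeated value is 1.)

64 = (2,2,4)_5 → 2³ + 2³ + 4³ = 8 + 8 + 64 = 80
80 = (3,1,0)_5 → 3³ + 1³ + 0³ = 27 + 1 + 0 = 28
28 = (1,0,3)_5 → 1³ + 0³ + 3³ = 1 + 0 + 27 = 28  — 28 already appeared earlier.

28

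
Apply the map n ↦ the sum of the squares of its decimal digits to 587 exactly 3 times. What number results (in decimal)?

65

587 → 138
138 → 74
74 → 65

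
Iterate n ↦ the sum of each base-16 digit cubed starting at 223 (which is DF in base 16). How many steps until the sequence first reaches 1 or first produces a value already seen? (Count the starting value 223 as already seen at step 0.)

6

223 = (13,15)_16 → 5572
5572 = (1,5,12,4)_16 → 1918
1918 = (7,7,14)_16 → 3430
3430 = (13,6,6)_16 → 2629
2629 = (10,4,5)_16 → 1189
1189 = (4,10,5)_16 → 1189  — 1189 repeats.
That took 6 steps.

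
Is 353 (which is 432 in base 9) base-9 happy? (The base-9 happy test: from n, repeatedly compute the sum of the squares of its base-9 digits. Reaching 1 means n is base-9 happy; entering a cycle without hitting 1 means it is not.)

not base-9 happy

353 = (4,3,2)_9 → 29
29 = (3,2)_9 → 13
13 = (1,4)_9 → 17
17 = (1,8)_9 → 65
65 = (7,2)_9 → 53
53 = (5,8)_9 → 89
89 = (1,0,8)_9 → 65  — 65 already seen; the sequence cycles without reaching 1.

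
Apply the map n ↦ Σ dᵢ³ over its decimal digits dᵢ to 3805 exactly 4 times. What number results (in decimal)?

3805 → 3³ + 8³ + 0³ + 5³ = 27 + 512 + 0 + 125 = 664
664 → 6³ + 6³ + 4³ = 216 + 216 + 64 = 496
496 → 4³ + 9³ + 6³ = 64 + 729 + 216 = 1009
1009 → 1³ + 0³ + 0³ + 9³ = 1 + 0 + 0 + 729 = 730

730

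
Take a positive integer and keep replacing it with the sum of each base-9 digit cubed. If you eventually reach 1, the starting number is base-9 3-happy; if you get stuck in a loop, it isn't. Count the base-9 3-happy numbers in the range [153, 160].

2

153: 153 → 513 → 243 → 27 → 27  (repeats 27)
154: 154 → 514 → 244 → 28 → 28  (repeats 28)
155: 155 → 521 → 755 → 521  (repeats 521)
156: 156 → 540 → 432 → 152 → 856 → 128 → 134 → 638 → 1198 → 470 → 476 → 980 → 540  (repeats 540)
157: 157 → 577 → 345 → 99 → 9 → 1  (reaches 1)
158: 158 → 638 → 1198 → 470 → 476 → 980 → 540 → 432 → 152 → 856 → 128 → 134 → 638  (repeats 638)
159: 159 → 729 → 1  (reaches 1)
160: 160 → 856 → 128 → 134 → 638 → 1198 → 470 → 476 → 980 → 540 → 432 → 152 → 856  (repeats 856)
base-9 3-happy: 157, 159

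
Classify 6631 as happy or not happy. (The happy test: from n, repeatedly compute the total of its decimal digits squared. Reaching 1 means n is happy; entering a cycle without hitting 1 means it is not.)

happy

6631 → 6² + 6² + 3² + 1² = 82
82 → 8² + 2² = 68
68 → 6² + 8² = 100
100 → 1² + 0² + 0² = 1  — reached 1.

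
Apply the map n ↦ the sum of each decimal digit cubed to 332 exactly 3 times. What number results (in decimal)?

332 → 3³ + 3³ + 2³ = 27 + 27 + 8 = 62
62 → 6³ + 2³ = 216 + 8 = 224
224 → 2³ + 2³ + 4³ = 8 + 8 + 64 = 80

80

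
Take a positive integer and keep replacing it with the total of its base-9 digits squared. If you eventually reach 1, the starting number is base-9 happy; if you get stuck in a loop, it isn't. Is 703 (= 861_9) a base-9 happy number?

703 = (8,6,1)_9 → 8² + 6² + 1² = 101
101 = (1,2,2)_9 → 1² + 2² + 2² = 9
9 = (1,0)_9 → 1² + 0² = 1  — reached 1.

base-9 happy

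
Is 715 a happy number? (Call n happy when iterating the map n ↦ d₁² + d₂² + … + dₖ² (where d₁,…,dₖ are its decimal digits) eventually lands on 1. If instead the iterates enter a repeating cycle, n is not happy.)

not happy

715 → 7² + 1² + 5² = 75
75 → 7² + 5² = 74
74 → 7² + 4² = 65
65 → 6² + 5² = 61
61 → 6² + 1² = 37
37 → 3² + 7² = 58
58 → 5² + 8² = 89
89 → 8² + 9² = 145
145 → 1² + 4² + 5² = 42
42 → 4² + 2² = 20
20 → 2² + 0² = 4
4 → 4² = 16
16 → 1² + 6² = 37  — 37 already seen; the sequence cycles without reaching 1.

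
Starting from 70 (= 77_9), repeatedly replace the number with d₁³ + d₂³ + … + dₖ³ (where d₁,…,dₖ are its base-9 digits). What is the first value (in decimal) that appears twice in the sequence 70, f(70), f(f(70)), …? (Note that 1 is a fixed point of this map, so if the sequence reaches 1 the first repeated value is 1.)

70 = (7,7)_9 → 686
686 = (8,4,2)_9 → 584
584 = (7,1,8)_9 → 856
856 = (1,1,5,1)_9 → 128
128 = (1,5,2)_9 → 134
134 = (1,5,8)_9 → 638
638 = (7,7,8)_9 → 1198
1198 = (1,5,7,1)_9 → 470
470 = (5,7,2)_9 → 476
476 = (5,7,8)_9 → 980
980 = (1,3,0,8)_9 → 540
540 = (6,6,0)_9 → 432
432 = (5,3,0)_9 → 152
152 = (1,7,8)_9 → 856  — 856 already appeared earlier.

856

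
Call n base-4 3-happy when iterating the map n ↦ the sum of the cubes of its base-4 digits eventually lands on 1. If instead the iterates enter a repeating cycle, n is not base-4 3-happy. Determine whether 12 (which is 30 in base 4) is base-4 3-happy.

12 = (3,0)_4 → 27
27 = (1,2,3)_4 → 36
36 = (2,1,0)_4 → 9
9 = (2,1)_4 → 9  — 9 already seen; the sequence cycles without reaching 1.

not base-4 3-happy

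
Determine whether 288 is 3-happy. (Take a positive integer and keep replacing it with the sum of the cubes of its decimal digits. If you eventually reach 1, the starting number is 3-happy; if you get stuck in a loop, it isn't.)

not 3-happy

288 → 2³ + 8³ + 8³ = 1032
1032 → 1³ + 0³ + 3³ + 2³ = 36
36 → 3³ + 6³ = 243
243 → 2³ + 4³ + 3³ = 99
99 → 9³ + 9³ = 1458
1458 → 1³ + 4³ + 5³ + 8³ = 702
702 → 7³ + 0³ + 2³ = 351
351 → 3³ + 5³ + 1³ = 153
153 → 1³ + 5³ + 3³ = 153  — 153 already seen; the sequence cycles without reaching 1.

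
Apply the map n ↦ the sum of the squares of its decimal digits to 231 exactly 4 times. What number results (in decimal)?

25

231 → 2² + 3² + 1² = 4 + 9 + 1 = 14
14 → 1² + 4² = 1 + 16 = 17
17 → 1² + 7² = 1 + 49 = 50
50 → 5² + 0² = 25 + 0 = 25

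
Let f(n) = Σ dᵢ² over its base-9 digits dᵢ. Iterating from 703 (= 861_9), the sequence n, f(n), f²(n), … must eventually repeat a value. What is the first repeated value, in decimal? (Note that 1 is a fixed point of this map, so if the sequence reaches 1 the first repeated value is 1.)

1

703 = (8,6,1)_9 → 8² + 6² + 1² = 64 + 36 + 1 = 101
101 = (1,2,2)_9 → 1² + 2² + 2² = 1 + 4 + 4 = 9
9 = (1,0)_9 → 1² + 0² = 1 + 0 = 1  — reached the fixed point 1.
1 → 1, so 1 is the first repeated value.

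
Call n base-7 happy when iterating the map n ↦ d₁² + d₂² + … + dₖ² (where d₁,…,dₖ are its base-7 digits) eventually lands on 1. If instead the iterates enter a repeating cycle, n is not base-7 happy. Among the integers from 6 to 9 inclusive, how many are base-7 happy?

1

6: 6 → 36 → 26 → 34 → 52 → 10 → 10  (repeats 10)
7: 7 → 1  (reaches 1)
8: 8 → 2 → 4 → 16 → 8  (repeats 8)
9: 9 → 5 → 25 → 25  (repeats 25)
base-7 happy: 7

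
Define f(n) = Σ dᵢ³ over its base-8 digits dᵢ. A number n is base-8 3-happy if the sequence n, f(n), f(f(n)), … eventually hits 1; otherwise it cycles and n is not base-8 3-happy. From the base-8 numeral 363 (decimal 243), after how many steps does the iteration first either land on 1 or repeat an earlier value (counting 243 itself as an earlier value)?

4

243 = (3,6,3)_8 → 270
270 = (4,1,6)_8 → 281
281 = (4,3,1)_8 → 92
92 = (1,3,4)_8 → 92  — 92 repeats.
That took 4 steps.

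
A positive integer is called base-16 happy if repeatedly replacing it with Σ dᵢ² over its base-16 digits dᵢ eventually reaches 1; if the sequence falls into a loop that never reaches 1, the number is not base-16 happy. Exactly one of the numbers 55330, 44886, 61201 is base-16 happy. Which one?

61201

55330: 55330 → 241 → 226 → 200 → 208 → 169 → 181 → 146 → 85 → 50 → 13 → 169  — repeats 169 (not base-16 happy)
44886: 44886 → 386 → 69 → 41 → 85 → 50 → 13 → 169 → 181 → 146 → 85  — repeats 85 (not base-16 happy)
61201: 61201 → 423 → 150 → 117 → 74 → 116 → 65 → 17 → 2 → 4 → 16 → 1  — reaches 1 (base-16 happy)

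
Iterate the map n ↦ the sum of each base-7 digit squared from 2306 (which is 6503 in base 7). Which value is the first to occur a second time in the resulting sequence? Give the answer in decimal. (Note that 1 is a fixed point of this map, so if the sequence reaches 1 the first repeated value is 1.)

2306 = (6,5,0,3)_7 → 6² + 5² + 0² + 3² = 70
70 = (1,3,0)_7 → 1² + 3² + 0² = 10
10 = (1,3)_7 → 1² + 3² = 10  — 10 already appeared earlier.

10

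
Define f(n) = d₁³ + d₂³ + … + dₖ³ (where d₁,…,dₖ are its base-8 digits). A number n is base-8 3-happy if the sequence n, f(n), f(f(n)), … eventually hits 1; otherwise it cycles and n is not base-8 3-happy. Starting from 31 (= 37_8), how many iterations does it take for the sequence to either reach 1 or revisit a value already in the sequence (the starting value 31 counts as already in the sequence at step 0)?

14

31 = (3,7)_8 → 370
370 = (5,6,2)_8 → 349
349 = (5,3,5)_8 → 277
277 = (4,2,5)_8 → 197
197 = (3,0,5)_8 → 152
152 = (2,3,0)_8 → 35
35 = (4,3)_8 → 91
91 = (1,3,3)_8 → 55
55 = (6,7)_8 → 559
559 = (1,0,5,7)_8 → 469
469 = (7,2,5)_8 → 476
476 = (7,3,4)_8 → 434
434 = (6,6,2)_8 → 440
440 = (6,7,0)_8 → 559  — 559 repeats.
That took 14 steps.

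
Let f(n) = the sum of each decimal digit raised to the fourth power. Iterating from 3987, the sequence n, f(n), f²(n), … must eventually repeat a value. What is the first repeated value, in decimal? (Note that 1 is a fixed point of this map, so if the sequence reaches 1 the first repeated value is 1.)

13139

3987 → 13139
13139 → 6725
6725 → 4338
4338 → 4514
4514 → 1138
1138 → 4179
4179 → 9219
9219 → 13139  — 13139 already appeared earlier.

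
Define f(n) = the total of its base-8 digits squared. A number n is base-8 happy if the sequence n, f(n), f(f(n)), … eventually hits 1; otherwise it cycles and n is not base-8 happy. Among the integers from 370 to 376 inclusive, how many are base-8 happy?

2

370: 370 → 65 → 2 → 4 → 16 → 4  — not base-8 happy
371: 371 → 70 → 37 → 41 → 26 → 13 → 26  — not base-8 happy
372: 372 → 77 → 27 → 18 → 8 → 1  — base-8 happy
373: 373 → 86 → 41 → 26 → 13 → 26  — not base-8 happy
374: 374 → 97 → 18 → 8 → 1  — base-8 happy
375: 375 → 110 → 62 → 85 → 30 → 45 → 50 → 40 → 25 → 10 → 5 → 25  — not base-8 happy
376: 376 → 74 → 6 → 36 → 32 → 16 → 4 → 16  — not base-8 happy
base-8 happy: 372, 374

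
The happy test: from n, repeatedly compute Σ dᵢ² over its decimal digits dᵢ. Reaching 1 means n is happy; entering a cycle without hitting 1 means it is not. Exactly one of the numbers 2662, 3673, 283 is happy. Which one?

3673

2662: 2662 → 80 → 64 → 52 → 29 → 85 → 89 → 145 → 42 → 20 → 4 → 16 → 37 → 58 → 89  — repeats 89 (not happy)
3673: 3673 → 103 → 10 → 1  — reaches 1 (happy)
283: 283 → 77 → 98 → 145 → 42 → 20 → 4 → 16 → 37 → 58 → 89 → 145  — repeats 145 (not happy)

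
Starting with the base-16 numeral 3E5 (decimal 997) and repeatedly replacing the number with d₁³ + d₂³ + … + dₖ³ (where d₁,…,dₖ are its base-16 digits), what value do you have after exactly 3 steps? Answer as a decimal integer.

997 = (3,14,5)_16 → 3³ + 14³ + 5³ = 27 + 2744 + 125 = 2896
2896 = (11,5,0)_16 → 11³ + 5³ + 0³ = 1331 + 125 + 0 = 1456
1456 = (5,11,0)_16 → 5³ + 11³ + 0³ = 125 + 1331 + 0 = 1456

1456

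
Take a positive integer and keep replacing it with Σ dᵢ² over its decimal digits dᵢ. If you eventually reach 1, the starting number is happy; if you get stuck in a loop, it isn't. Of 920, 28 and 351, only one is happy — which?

920: 920 → 85 → 89 → 145 → 42 → 20 → 4 → 16 → 37 → 58 → 89  — repeats 89 (not happy)
28: 28 → 68 → 100 → 1  — reaches 1 (happy)
351: 351 → 35 → 34 → 25 → 29 → 85 → 89 → 145 → 42 → 20 → 4 → 16 → 37 → 58 → 89  — repeats 89 (not happy)

28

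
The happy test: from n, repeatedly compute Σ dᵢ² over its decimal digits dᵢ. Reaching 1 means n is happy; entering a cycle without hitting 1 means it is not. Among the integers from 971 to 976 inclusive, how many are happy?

971: 971 → 131 → 11 → 2 → 4 → 16 → 37 → 58 → 89 → 145 → 42 → 20 → 4  (repeats 4)
972: 972 → 134 → 26 → 40 → 16 → 37 → 58 → 89 → 145 → 42 → 20 → 4 → 16  (repeats 16)
973: 973 → 139 → 91 → 82 → 68 → 100 → 1  (reaches 1)
974: 974 → 146 → 53 → 34 → 25 → 29 → 85 → 89 → 145 → 42 → 20 → 4 → 16 → 37 → 58 → 89  (repeats 89)
975: 975 → 155 → 51 → 26 → 40 → 16 → 37 → 58 → 89 → 145 → 42 → 20 → 4 → 16  (repeats 16)
976: 976 → 166 → 73 → 58 → 89 → 145 → 42 → 20 → 4 → 16 → 37 → 58  (repeats 58)
happy: 973

1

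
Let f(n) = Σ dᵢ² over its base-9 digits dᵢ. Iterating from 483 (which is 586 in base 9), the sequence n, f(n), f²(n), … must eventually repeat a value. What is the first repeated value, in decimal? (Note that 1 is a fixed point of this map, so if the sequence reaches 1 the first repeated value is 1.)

483 = (5,8,6)_9 → 125
125 = (1,4,8)_9 → 81
81 = (1,0,0)_9 → 1  — reached the fixed point 1.
1 → 1, so 1 is the first repeated value.

1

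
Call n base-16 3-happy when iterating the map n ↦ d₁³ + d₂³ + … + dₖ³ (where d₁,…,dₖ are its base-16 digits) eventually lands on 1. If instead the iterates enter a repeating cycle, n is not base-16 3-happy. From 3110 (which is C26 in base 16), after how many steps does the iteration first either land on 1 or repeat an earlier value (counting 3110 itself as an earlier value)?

3110 = (12,2,6)_16 → 12³ + 2³ + 6³ = 1728 + 8 + 216 = 1952
1952 = (7,10,0)_16 → 7³ + 10³ + 0³ = 343 + 1000 + 0 = 1343
1343 = (5,3,15)_16 → 5³ + 3³ + 15³ = 125 + 27 + 3375 = 3527
3527 = (13,12,7)_16 → 13³ + 12³ + 7³ = 2197 + 1728 + 343 = 4268
4268 = (1,0,10,12)_16 → 1³ + 0³ + 10³ + 12³ = 1 + 0 + 1000 + 1728 = 2729
2729 = (10,10,9)_16 → 10³ + 10³ + 9³ = 1000 + 1000 + 729 = 2729  — 2729 repeats.
That took 6 steps.

6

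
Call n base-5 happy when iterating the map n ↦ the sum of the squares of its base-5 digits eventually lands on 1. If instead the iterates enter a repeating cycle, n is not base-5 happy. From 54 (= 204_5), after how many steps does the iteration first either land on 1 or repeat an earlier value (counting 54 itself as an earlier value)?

54 = (2,0,4)_5 → 2² + 0² + 4² = 4 + 0 + 16 = 20
20 = (4,0)_5 → 4² + 0² = 16 + 0 = 16
16 = (3,1)_5 → 3² + 1² = 9 + 1 = 10
10 = (2,0)_5 → 2² + 0² = 4 + 0 = 4
4 = (4)_5 → 4² = 16  — 16 repeats.
That took 5 steps.

5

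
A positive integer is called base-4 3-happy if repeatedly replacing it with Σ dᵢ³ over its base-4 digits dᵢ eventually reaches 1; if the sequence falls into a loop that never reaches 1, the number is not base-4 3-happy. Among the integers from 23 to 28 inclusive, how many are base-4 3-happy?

1

23: 23 → 29 → 29  (repeats 29)
24: 24 → 9 → 9  (repeats 9)
25: 25 → 10 → 16 → 1  (reaches 1)
26: 26 → 17 → 2 → 8 → 8  (repeats 8)
27: 27 → 36 → 9 → 9  (repeats 9)
28: 28 → 28  (repeats 28)
base-4 3-happy: 25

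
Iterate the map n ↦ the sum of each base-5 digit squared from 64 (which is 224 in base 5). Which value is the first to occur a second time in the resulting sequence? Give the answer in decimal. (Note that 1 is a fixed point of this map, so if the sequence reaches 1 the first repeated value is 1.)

64 = (2,2,4)_5 → 2² + 2² + 4² = 24
24 = (4,4)_5 → 4² + 4² = 32
32 = (1,1,2)_5 → 1² + 1² + 2² = 6
6 = (1,1)_5 → 1² + 1² = 2
2 = (2)_5 → 2² = 4
4 = (4)_5 → 4² = 16
16 = (3,1)_5 → 3² + 1² = 10
10 = (2,0)_5 → 2² + 0² = 4  — 4 already appeared earlier.

4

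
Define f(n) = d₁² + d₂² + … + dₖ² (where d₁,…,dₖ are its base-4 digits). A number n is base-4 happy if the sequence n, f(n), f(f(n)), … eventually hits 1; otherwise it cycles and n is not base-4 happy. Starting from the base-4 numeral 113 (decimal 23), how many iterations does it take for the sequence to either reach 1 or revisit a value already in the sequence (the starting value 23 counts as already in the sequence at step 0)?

6

23 = (1,1,3)_4 → 1² + 1² + 3² = 11
11 = (2,3)_4 → 2² + 3² = 13
13 = (3,1)_4 → 3² + 1² = 10
10 = (2,2)_4 → 2² + 2² = 8
8 = (2,0)_4 → 2² + 0² = 4
4 = (1,0)_4 → 1² + 0² = 1  — reached 1.
That took 6 steps.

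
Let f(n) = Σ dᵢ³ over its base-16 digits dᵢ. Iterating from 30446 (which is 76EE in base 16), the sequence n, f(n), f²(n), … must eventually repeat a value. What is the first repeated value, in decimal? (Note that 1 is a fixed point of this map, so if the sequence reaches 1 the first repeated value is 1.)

30446 = (7,6,14,14)_16 → 7³ + 6³ + 14³ + 14³ = 343 + 216 + 2744 + 2744 = 6047
6047 = (1,7,9,15)_16 → 1³ + 7³ + 9³ + 15³ = 1 + 343 + 729 + 3375 = 4448
4448 = (1,1,6,0)_16 → 1³ + 1³ + 6³ + 0³ = 1 + 1 + 216 + 0 = 218
218 = (13,10)_16 → 13³ + 10³ = 2197 + 1000 = 3197
3197 = (12,7,13)_16 → 12³ + 7³ + 13³ = 1728 + 343 + 2197 = 4268
4268 = (1,0,10,12)_16 → 1³ + 0³ + 10³ + 12³ = 1 + 0 + 1000 + 1728 = 2729
2729 = (10,10,9)_16 → 10³ + 10³ + 9³ = 1000 + 1000 + 729 = 2729  — 2729 already appeared earlier.

2729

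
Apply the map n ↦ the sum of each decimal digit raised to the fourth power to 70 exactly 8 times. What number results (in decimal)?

4514

70 → 7⁴ + 0⁴ = 2401 + 0 = 2401
2401 → 2⁴ + 4⁴ + 0⁴ + 1⁴ = 16 + 256 + 0 + 1 = 273
273 → 2⁴ + 7⁴ + 3⁴ = 16 + 2401 + 81 = 2498
2498 → 2⁴ + 4⁴ + 9⁴ + 8⁴ = 16 + 256 + 6561 + 4096 = 10929
10929 → 1⁴ + 0⁴ + 9⁴ + 2⁴ + 9⁴ = 1 + 0 + 6561 + 16 + 6561 = 13139
13139 → 1⁴ + 3⁴ + 1⁴ + 3⁴ + 9⁴ = 1 + 81 + 1 + 81 + 6561 = 6725
6725 → 6⁴ + 7⁴ + 2⁴ + 5⁴ = 1296 + 2401 + 16 + 625 = 4338
4338 → 4⁴ + 3⁴ + 3⁴ + 8⁴ = 256 + 81 + 81 + 4096 = 4514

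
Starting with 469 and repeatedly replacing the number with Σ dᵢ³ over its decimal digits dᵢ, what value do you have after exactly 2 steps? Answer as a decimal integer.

730

469 → 4³ + 6³ + 9³ = 1009
1009 → 1³ + 0³ + 0³ + 9³ = 730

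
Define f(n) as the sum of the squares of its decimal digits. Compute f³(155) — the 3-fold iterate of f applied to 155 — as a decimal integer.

40

155 → 1² + 5² + 5² = 1 + 25 + 25 = 51
51 → 5² + 1² = 25 + 1 = 26
26 → 2² + 6² = 4 + 36 = 40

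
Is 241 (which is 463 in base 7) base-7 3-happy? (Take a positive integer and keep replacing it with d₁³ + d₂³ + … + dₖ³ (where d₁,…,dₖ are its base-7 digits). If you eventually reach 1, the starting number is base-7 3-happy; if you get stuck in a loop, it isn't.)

241 = (4,6,3)_7 → 307
307 = (6,1,6)_7 → 433
433 = (1,1,5,6)_7 → 343
343 = (1,0,0,0)_7 → 1  — reached 1.

base-7 3-happy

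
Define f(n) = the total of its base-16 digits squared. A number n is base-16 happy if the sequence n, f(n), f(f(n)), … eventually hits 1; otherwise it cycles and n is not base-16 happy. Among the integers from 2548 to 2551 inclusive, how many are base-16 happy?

2548: 2548 → 322 → 21 → 26 → 101 → 61 → 178 → 125 → 218 → 269 → 170 → 200 → 208 → 169 → 181 → 146 → 85 → 50 → 13 → 169  — not base-16 happy
2549: 2549 → 331 → 138 → 164 → 116 → 65 → 17 → 2 → 4 → 16 → 1  — base-16 happy
2550: 2550 → 342 → 62 → 205 → 313 → 91 → 146 → 85 → 50 → 13 → 169 → 181 → 146  — not base-16 happy
2551: 2551 → 355 → 46 → 200 → 208 → 169 → 181 → 146 → 85 → 50 → 13 → 169  — not base-16 happy
base-16 happy: 2549

1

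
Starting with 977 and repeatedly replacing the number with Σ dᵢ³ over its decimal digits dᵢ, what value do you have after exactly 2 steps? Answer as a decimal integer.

191

977 → 9³ + 7³ + 7³ = 1415
1415 → 1³ + 4³ + 1³ + 5³ = 191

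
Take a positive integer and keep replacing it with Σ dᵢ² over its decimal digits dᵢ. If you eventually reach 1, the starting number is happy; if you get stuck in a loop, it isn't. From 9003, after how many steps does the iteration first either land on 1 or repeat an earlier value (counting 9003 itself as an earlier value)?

9003 → 9² + 0² + 0² + 3² = 81 + 0 + 0 + 9 = 90
90 → 9² + 0² = 81 + 0 = 81
81 → 8² + 1² = 64 + 1 = 65
65 → 6² + 5² = 36 + 25 = 61
61 → 6² + 1² = 36 + 1 = 37
37 → 3² + 7² = 9 + 49 = 58
58 → 5² + 8² = 25 + 64 = 89
89 → 8² + 9² = 64 + 81 = 145
145 → 1² + 4² + 5² = 1 + 16 + 25 = 42
42 → 4² + 2² = 16 + 4 = 20
20 → 2² + 0² = 4 + 0 = 4
4 → 4² = 16
16 → 1² + 6² = 1 + 36 = 37  — 37 repeats.
That took 13 steps.

13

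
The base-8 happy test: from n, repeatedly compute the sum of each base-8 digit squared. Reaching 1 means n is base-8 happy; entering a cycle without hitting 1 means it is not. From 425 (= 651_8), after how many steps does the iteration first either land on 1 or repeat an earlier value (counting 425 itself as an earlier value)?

425 = (6,5,1)_8 → 6² + 5² + 1² = 62
62 = (7,6)_8 → 7² + 6² = 85
85 = (1,2,5)_8 → 1² + 2² + 5² = 30
30 = (3,6)_8 → 3² + 6² = 45
45 = (5,5)_8 → 5² + 5² = 50
50 = (6,2)_8 → 6² + 2² = 40
40 = (5,0)_8 → 5² + 0² = 25
25 = (3,1)_8 → 3² + 1² = 10
10 = (1,2)_8 → 1² + 2² = 5
5 = (5)_8 → 5² = 25  — 25 repeats.
That took 10 steps.

10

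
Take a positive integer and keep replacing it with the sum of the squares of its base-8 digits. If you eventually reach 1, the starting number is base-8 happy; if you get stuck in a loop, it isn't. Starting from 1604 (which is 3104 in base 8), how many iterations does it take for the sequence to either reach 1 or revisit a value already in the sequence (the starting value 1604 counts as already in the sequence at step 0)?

1604 = (3,1,0,4)_8 → 3² + 1² + 0² + 4² = 9 + 1 + 0 + 16 = 26
26 = (3,2)_8 → 3² + 2² = 9 + 4 = 13
13 = (1,5)_8 → 1² + 5² = 1 + 25 = 26  — 26 repeats.
That took 3 steps.

3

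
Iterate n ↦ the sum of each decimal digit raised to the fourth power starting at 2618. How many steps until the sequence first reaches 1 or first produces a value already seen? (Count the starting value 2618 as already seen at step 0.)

2618 → 2⁴ + 6⁴ + 1⁴ + 8⁴ = 5409
5409 → 5⁴ + 4⁴ + 0⁴ + 9⁴ = 7442
7442 → 7⁴ + 4⁴ + 4⁴ + 2⁴ = 2929
2929 → 2⁴ + 9⁴ + 2⁴ + 9⁴ = 13154
13154 → 1⁴ + 3⁴ + 1⁴ + 5⁴ + 4⁴ = 964
964 → 9⁴ + 6⁴ + 4⁴ = 8113
8113 → 8⁴ + 1⁴ + 1⁴ + 3⁴ = 4179
4179 → 4⁴ + 1⁴ + 7⁴ + 9⁴ = 9219
9219 → 9⁴ + 2⁴ + 1⁴ + 9⁴ = 13139
13139 → 1⁴ + 3⁴ + 1⁴ + 3⁴ + 9⁴ = 6725
6725 → 6⁴ + 7⁴ + 2⁴ + 5⁴ = 4338
4338 → 4⁴ + 3⁴ + 3⁴ + 8⁴ = 4514
4514 → 4⁴ + 5⁴ + 1⁴ + 4⁴ = 1138
1138 → 1⁴ + 1⁴ + 3⁴ + 8⁴ = 4179  — 4179 repeats.
That took 14 steps.

14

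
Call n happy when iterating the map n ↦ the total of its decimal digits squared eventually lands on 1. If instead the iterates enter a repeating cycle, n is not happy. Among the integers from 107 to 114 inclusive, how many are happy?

1

107: 107 → 50 → 25 → 29 → 85 → 89 → 145 → 42 → 20 → 4 → 16 → 37 → 58 → 89  — not happy
108: 108 → 65 → 61 → 37 → 58 → 89 → 145 → 42 → 20 → 4 → 16 → 37  — not happy
109: 109 → 82 → 68 → 100 → 1  — happy
110: 110 → 2 → 4 → 16 → 37 → 58 → 89 → 145 → 42 → 20 → 4  — not happy
111: 111 → 3 → 9 → 81 → 65 → 61 → 37 → 58 → 89 → 145 → 42 → 20 → 4 → 16 → 37  — not happy
112: 112 → 6 → 36 → 45 → 41 → 17 → 50 → 25 → 29 → 85 → 89 → 145 → 42 → 20 → 4 → 16 → 37 → 58 → 89  — not happy
113: 113 → 11 → 2 → 4 → 16 → 37 → 58 → 89 → 145 → 42 → 20 → 4  — not happy
114: 114 → 18 → 65 → 61 → 37 → 58 → 89 → 145 → 42 → 20 → 4 → 16 → 37  — not happy
happy: 109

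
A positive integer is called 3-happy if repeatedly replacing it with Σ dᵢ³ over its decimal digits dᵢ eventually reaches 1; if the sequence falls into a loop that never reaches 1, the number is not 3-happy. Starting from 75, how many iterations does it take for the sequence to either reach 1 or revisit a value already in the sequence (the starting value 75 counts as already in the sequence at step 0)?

75 → 7³ + 5³ = 343 + 125 = 468
468 → 4³ + 6³ + 8³ = 64 + 216 + 512 = 792
792 → 7³ + 9³ + 2³ = 343 + 729 + 8 = 1080
1080 → 1³ + 0³ + 8³ + 0³ = 1 + 0 + 512 + 0 = 513
513 → 5³ + 1³ + 3³ = 125 + 1 + 27 = 153
153 → 1³ + 5³ + 3³ = 1 + 125 + 27 = 153  — 153 repeats.
That took 6 steps.

6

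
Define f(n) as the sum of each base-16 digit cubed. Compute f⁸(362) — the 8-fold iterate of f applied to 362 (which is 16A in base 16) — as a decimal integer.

65

362 = (1,6,10)_16 → 1³ + 6³ + 10³ = 1217
1217 = (4,12,1)_16 → 4³ + 12³ + 1³ = 1793
1793 = (7,0,1)_16 → 7³ + 0³ + 1³ = 344
344 = (1,5,8)_16 → 1³ + 5³ + 8³ = 638
638 = (2,7,14)_16 → 2³ + 7³ + 14³ = 3095
3095 = (12,1,7)_16 → 12³ + 1³ + 7³ = 2072
2072 = (8,1,8)_16 → 8³ + 1³ + 8³ = 1025
1025 = (4,0,1)_16 → 4³ + 0³ + 1³ = 65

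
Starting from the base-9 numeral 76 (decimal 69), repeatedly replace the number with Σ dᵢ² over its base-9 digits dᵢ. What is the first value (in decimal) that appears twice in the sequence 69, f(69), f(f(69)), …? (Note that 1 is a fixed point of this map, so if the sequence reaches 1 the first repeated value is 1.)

65

69 = (7,6)_9 → 7² + 6² = 49 + 36 = 85
85 = (1,0,4)_9 → 1² + 0² + 4² = 1 + 0 + 16 = 17
17 = (1,8)_9 → 1² + 8² = 1 + 64 = 65
65 = (7,2)_9 → 7² + 2² = 49 + 4 = 53
53 = (5,8)_9 → 5² + 8² = 25 + 64 = 89
89 = (1,0,8)_9 → 1² + 0² + 8² = 1 + 0 + 64 = 65  — 65 already appeared earlier.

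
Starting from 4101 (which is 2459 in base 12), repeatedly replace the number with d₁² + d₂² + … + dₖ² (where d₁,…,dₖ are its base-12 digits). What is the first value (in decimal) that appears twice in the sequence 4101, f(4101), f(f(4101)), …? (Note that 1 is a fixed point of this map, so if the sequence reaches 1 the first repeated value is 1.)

4101 = (2,4,5,9)_12 → 126
126 = (10,6)_12 → 136
136 = (11,4)_12 → 137
137 = (11,5)_12 → 146
146 = (1,0,2)_12 → 5
5 = (5)_12 → 25
25 = (2,1)_12 → 5  — 5 already appeared earlier.

5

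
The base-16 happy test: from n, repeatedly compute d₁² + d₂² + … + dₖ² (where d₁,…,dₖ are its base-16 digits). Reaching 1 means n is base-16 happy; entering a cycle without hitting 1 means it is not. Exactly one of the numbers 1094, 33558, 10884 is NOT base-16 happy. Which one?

10884

1094: 1094 → 68 → 32 → 4 → 16 → 1  — reaches 1 (base-16 happy)
33558: 33558 → 110 → 232 → 260 → 17 → 2 → 4 → 16 → 1  — reaches 1 (base-16 happy)
10884: 10884 → 184 → 185 → 202 → 244 → 241 → 226 → 200 → 208 → 169 → 181 → 146 → 85 → 50 → 13 → 169  — repeats 169 (not base-16 happy)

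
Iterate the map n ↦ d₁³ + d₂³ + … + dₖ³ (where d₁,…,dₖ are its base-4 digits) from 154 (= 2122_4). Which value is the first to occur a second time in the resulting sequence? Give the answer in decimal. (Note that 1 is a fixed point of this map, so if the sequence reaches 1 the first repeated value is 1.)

154 = (2,1,2,2)_4 → 2³ + 1³ + 2³ + 2³ = 25
25 = (1,2,1)_4 → 1³ + 2³ + 1³ = 10
10 = (2,2)_4 → 2³ + 2³ = 16
16 = (1,0,0)_4 → 1³ + 0³ + 0³ = 1  — reached the fixed point 1.
1 → 1, so 1 is the first repeated value.

1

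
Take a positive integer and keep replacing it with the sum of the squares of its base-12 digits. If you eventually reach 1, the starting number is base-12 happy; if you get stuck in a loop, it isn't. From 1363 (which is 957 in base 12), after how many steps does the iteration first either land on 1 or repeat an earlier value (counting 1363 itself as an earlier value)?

1363 = (9,5,7)_12 → 9² + 5² + 7² = 155
155 = (1,0,11)_12 → 1² + 0² + 11² = 122
122 = (10,2)_12 → 10² + 2² = 104
104 = (8,8)_12 → 8² + 8² = 128
128 = (10,8)_12 → 10² + 8² = 164
164 = (1,1,8)_12 → 1² + 1² + 8² = 66
66 = (5,6)_12 → 5² + 6² = 61
61 = (5,1)_12 → 5² + 1² = 26
26 = (2,2)_12 → 2² + 2² = 8
8 = (8)_12 → 8² = 64
64 = (5,4)_12 → 5² + 4² = 41
41 = (3,5)_12 → 3² + 5² = 34
34 = (2,10)_12 → 2² + 10² = 104  — 104 repeats.
That took 13 steps.

13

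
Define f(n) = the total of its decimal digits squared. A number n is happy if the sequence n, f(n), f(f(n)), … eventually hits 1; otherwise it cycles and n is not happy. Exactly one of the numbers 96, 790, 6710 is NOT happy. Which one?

96: 96 → 117 → 51 → 26 → 40 → 16 → 37 → 58 → 89 → 145 → 42 → 20 → 4 → 16  — repeats 16 (not happy)
790: 790 → 130 → 10 → 1  — reaches 1 (happy)
6710: 6710 → 86 → 100 → 1  — reaches 1 (happy)

96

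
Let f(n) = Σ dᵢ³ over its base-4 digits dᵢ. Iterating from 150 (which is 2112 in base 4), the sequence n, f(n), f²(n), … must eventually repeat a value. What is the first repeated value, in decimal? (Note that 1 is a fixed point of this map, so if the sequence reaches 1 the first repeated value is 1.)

9

150 = (2,1,1,2)_4 → 2³ + 1³ + 1³ + 2³ = 18
18 = (1,0,2)_4 → 1³ + 0³ + 2³ = 9
9 = (2,1)_4 → 2³ + 1³ = 9  — 9 already appeared earlier.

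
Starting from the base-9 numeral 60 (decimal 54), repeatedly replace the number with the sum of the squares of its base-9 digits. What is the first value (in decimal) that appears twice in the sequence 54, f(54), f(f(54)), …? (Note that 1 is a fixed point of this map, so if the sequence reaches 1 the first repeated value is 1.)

54 = (6,0)_9 → 6² + 0² = 36 + 0 = 36
36 = (4,0)_9 → 4² + 0² = 16 + 0 = 16
16 = (1,7)_9 → 1² + 7² = 1 + 49 = 50
50 = (5,5)_9 → 5² + 5² = 25 + 25 = 50  — 50 already appeared earlier.

50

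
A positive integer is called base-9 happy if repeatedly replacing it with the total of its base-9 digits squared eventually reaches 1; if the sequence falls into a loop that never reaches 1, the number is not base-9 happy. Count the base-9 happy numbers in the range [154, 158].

154: 154 → 66 → 58 → 52 → 74 → 68 → 74  — not base-9 happy
155: 155 → 69 → 85 → 17 → 65 → 53 → 89 → 65  — not base-9 happy
156: 156 → 74 → 68 → 74  — not base-9 happy
157: 157 → 81 → 1  — base-9 happy
158: 158 → 90 → 2 → 4 → 16 → 50 → 50  — not base-9 happy
base-9 happy: 157

1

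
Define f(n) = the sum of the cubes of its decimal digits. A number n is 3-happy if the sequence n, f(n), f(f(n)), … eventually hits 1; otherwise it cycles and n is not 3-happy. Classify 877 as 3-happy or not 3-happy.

3-happy

877 → 1198
1198 → 1243
1243 → 100
100 → 1  — reached 1.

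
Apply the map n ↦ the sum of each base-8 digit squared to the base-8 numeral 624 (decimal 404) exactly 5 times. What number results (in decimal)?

26

404 = (6,2,4)_8 → 6² + 2² + 4² = 36 + 4 + 16 = 56
56 = (7,0)_8 → 7² + 0² = 49 + 0 = 49
49 = (6,1)_8 → 6² + 1² = 36 + 1 = 37
37 = (4,5)_8 → 4² + 5² = 16 + 25 = 41
41 = (5,1)_8 → 5² + 1² = 25 + 1 = 26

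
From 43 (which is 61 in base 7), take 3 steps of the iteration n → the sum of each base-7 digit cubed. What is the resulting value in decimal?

217

43 = (6,1)_7 → 217
217 = (4,3,0)_7 → 91
91 = (1,6,0)_7 → 217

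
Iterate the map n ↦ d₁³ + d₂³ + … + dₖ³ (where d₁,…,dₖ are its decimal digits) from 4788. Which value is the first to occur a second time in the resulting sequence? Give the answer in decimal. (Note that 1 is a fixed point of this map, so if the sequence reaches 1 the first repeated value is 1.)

4788 → 4³ + 7³ + 8³ + 8³ = 64 + 343 + 512 + 512 = 1431
1431 → 1³ + 4³ + 3³ + 1³ = 1 + 64 + 27 + 1 = 93
93 → 9³ + 3³ = 729 + 27 = 756
756 → 7³ + 5³ + 6³ = 343 + 125 + 216 = 684
684 → 6³ + 8³ + 4³ = 216 + 512 + 64 = 792
792 → 7³ + 9³ + 2³ = 343 + 729 + 8 = 1080
1080 → 1³ + 0³ + 8³ + 0³ = 1 + 0 + 512 + 0 = 513
513 → 5³ + 1³ + 3³ = 125 + 1 + 27 = 153
153 → 1³ + 5³ + 3³ = 1 + 125 + 27 = 153  — 153 already appeared earlier.

153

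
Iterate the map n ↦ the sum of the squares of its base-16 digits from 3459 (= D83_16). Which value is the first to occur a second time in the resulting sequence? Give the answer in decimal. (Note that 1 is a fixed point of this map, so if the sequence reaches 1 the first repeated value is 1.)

169

3459 = (13,8,3)_16 → 13² + 8² + 3² = 242
242 = (15,2)_16 → 15² + 2² = 229
229 = (14,5)_16 → 14² + 5² = 221
221 = (13,13)_16 → 13² + 13² = 338
338 = (1,5,2)_16 → 1² + 5² + 2² = 30
30 = (1,14)_16 → 1² + 14² = 197
197 = (12,5)_16 → 12² + 5² = 169
169 = (10,9)_16 → 10² + 9² = 181
181 = (11,5)_16 → 11² + 5² = 146
146 = (9,2)_16 → 9² + 2² = 85
85 = (5,5)_16 → 5² + 5² = 50
50 = (3,2)_16 → 3² + 2² = 13
13 = (13)_16 → 13² = 169  — 169 already appeared earlier.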